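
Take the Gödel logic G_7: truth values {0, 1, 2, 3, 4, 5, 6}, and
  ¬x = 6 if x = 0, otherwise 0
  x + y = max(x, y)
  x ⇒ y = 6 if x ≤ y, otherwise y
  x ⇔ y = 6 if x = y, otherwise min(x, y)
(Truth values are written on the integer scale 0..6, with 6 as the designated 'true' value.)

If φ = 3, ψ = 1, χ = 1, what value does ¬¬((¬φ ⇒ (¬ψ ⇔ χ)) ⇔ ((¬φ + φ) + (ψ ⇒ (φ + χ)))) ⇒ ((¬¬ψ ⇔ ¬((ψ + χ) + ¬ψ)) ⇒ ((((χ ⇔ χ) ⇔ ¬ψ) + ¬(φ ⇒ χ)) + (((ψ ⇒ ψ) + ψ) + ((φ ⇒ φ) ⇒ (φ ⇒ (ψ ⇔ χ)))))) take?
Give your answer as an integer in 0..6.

¬φ = ¬3 = 0
¬ψ = ¬1 = 0
¬ψ ⇔ χ = 0 ⇔ 1 = 0
¬φ ⇒ (¬ψ ⇔ χ) = 0 ⇒ 0 = 6
¬φ = ¬3 = 0
¬φ + φ = 0 + 3 = 3
φ + χ = 3 + 1 = 3
ψ ⇒ (φ + χ) = 1 ⇒ 3 = 6
(¬φ + φ) + (ψ ⇒ (φ + χ)) = 3 + 6 = 6
(¬φ ⇒ (¬ψ ⇔ χ)) ⇔ ((¬φ + φ) + (ψ ⇒ (φ + χ))) = 6 ⇔ 6 = 6
¬((¬φ ⇒ (¬ψ ⇔ χ)) ⇔ ((¬φ + φ) + (ψ ⇒ (φ + χ)))) = ¬6 = 0
¬¬((¬φ ⇒ (¬ψ ⇔ χ)) ⇔ ((¬φ + φ) + (ψ ⇒ (φ + χ)))) = ¬0 = 6
¬ψ = ¬1 = 0
¬¬ψ = ¬0 = 6
ψ + χ = 1 + 1 = 1
¬ψ = ¬1 = 0
(ψ + χ) + ¬ψ = 1 + 0 = 1
¬((ψ + χ) + ¬ψ) = ¬1 = 0
¬¬ψ ⇔ ¬((ψ + χ) + ¬ψ) = 6 ⇔ 0 = 0
χ ⇔ χ = 1 ⇔ 1 = 6
¬ψ = ¬1 = 0
(χ ⇔ χ) ⇔ ¬ψ = 6 ⇔ 0 = 0
φ ⇒ χ = 3 ⇒ 1 = 1
¬(φ ⇒ χ) = ¬1 = 0
((χ ⇔ χ) ⇔ ¬ψ) + ¬(φ ⇒ χ) = 0 + 0 = 0
ψ ⇒ ψ = 1 ⇒ 1 = 6
(ψ ⇒ ψ) + ψ = 6 + 1 = 6
φ ⇒ φ = 3 ⇒ 3 = 6
ψ ⇔ χ = 1 ⇔ 1 = 6
φ ⇒ (ψ ⇔ χ) = 3 ⇒ 6 = 6
(φ ⇒ φ) ⇒ (φ ⇒ (ψ ⇔ χ)) = 6 ⇒ 6 = 6
((ψ ⇒ ψ) + ψ) + ((φ ⇒ φ) ⇒ (φ ⇒ (ψ ⇔ χ))) = 6 + 6 = 6
(((χ ⇔ χ) ⇔ ¬ψ) + ¬(φ ⇒ χ)) + (((ψ ⇒ ψ) + ψ) + ((φ ⇒ φ) ⇒ (φ ⇒ (ψ ⇔ χ)))) = 0 + 6 = 6
(¬¬ψ ⇔ ¬((ψ + χ) + ¬ψ)) ⇒ ((((χ ⇔ χ) ⇔ ¬ψ) + ¬(φ ⇒ χ)) + (((ψ ⇒ ψ) + ψ) + ((φ ⇒ φ) ⇒ (φ ⇒ (ψ ⇔ χ))))) = 0 ⇒ 6 = 6
¬¬((¬φ ⇒ (¬ψ ⇔ χ)) ⇔ ((¬φ + φ) + (ψ ⇒ (φ + χ)))) ⇒ ((¬¬ψ ⇔ ¬((ψ + χ) + ¬ψ)) ⇒ ((((χ ⇔ χ) ⇔ ¬ψ) + ¬(φ ⇒ χ)) + (((ψ ⇒ ψ) + ψ) + ((φ ⇒ φ) ⇒ (φ ⇒ (ψ ⇔ χ)))))) = 6 ⇒ 6 = 6

6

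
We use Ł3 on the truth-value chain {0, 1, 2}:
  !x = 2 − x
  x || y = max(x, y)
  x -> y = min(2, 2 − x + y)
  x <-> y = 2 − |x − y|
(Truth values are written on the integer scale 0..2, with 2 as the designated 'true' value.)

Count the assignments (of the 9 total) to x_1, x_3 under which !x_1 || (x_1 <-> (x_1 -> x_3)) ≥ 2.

x_1 = 0, x_3 = 0 ↦ 2  ≥
x_1 = 0, x_3 = 1 ↦ 2  ≥
x_1 = 0, x_3 = 2 ↦ 2  ≥
x_1 = 1, x_3 = 0 ↦ 2  ≥
x_1 = 1, x_3 = 1 ↦ 1  <
x_1 = 1, x_3 = 2 ↦ 1  <
x_1 = 2, x_3 = 0 ↦ 0  <
x_1 = 2, x_3 = 1 ↦ 1  <
x_1 = 2, x_3 = 2 ↦ 2  ≥
So 5 of the 9 assignments meet the threshold.

5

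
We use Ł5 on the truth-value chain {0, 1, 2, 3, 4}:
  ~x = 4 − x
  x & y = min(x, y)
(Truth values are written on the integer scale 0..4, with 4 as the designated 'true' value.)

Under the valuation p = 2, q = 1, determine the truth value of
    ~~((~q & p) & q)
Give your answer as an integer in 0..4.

~q = ~1 = 3
~q & p = 3 & 2 = 2
(~q & p) & q = 2 & 1 = 1
~((~q & p) & q) = ~1 = 3
~~((~q & p) & q) = ~3 = 1

1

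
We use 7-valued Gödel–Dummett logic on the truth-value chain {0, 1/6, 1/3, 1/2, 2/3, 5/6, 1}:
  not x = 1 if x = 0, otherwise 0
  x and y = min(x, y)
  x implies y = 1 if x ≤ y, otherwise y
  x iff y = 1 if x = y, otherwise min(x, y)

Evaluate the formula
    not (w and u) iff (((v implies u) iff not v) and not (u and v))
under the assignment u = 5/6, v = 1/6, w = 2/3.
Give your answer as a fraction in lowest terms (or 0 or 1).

1

w and u = 2/3 and 5/6 = 2/3
not (w and u) = not 2/3 = 0
v implies u = 1/6 implies 5/6 = 1
not v = not 1/6 = 0
(v implies u) iff not v = 1 iff 0 = 0
u and v = 5/6 and 1/6 = 1/6
not (u and v) = not 1/6 = 0
((v implies u) iff not v) and not (u and v) = 0 and 0 = 0
not (w and u) iff (((v implies u) iff not v) and not (u and v)) = 0 iff 0 = 1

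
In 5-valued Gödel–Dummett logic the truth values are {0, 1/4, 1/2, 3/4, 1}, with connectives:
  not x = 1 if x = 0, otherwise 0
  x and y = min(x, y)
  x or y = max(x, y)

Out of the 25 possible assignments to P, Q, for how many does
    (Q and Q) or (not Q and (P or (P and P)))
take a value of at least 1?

value 1: 6 assignments (counts)
value 3/4: 6 assignments
value 1/2: 6 assignments
value 1/4: 6 assignments
value 0: 1 assignment
So 6 of the 25 assignments meet the threshold.

6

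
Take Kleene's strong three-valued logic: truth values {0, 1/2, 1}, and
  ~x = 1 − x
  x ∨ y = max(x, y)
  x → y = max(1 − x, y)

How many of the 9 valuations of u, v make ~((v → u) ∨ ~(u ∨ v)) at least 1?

1

u = 0, v = 0 ↦ 0  <
u = 0, v = 1/2 ↦ 1/2  <
u = 0, v = 1 ↦ 1  ≥
u = 1/2, v = 0 ↦ 0  <
u = 1/2, v = 1/2 ↦ 1/2  <
u = 1/2, v = 1 ↦ 1/2  <
u = 1, v = 0 ↦ 0  <
u = 1, v = 1/2 ↦ 0  <
u = 1, v = 1 ↦ 0  <
So 1 of the 9 assignments meets the threshold.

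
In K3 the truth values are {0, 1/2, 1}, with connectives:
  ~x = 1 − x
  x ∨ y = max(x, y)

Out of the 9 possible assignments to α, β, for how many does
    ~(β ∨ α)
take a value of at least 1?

α = 0, β = 0 ↦ 1  ≥
α = 0, β = 1/2 ↦ 1/2  <
α = 0, β = 1 ↦ 0  <
α = 1/2, β = 0 ↦ 1/2  <
α = 1/2, β = 1/2 ↦ 1/2  <
α = 1/2, β = 1 ↦ 0  <
α = 1, β = 0 ↦ 0  <
α = 1, β = 1/2 ↦ 0  <
α = 1, β = 1 ↦ 0  <
So 1 of the 9 assignments meets the threshold.

1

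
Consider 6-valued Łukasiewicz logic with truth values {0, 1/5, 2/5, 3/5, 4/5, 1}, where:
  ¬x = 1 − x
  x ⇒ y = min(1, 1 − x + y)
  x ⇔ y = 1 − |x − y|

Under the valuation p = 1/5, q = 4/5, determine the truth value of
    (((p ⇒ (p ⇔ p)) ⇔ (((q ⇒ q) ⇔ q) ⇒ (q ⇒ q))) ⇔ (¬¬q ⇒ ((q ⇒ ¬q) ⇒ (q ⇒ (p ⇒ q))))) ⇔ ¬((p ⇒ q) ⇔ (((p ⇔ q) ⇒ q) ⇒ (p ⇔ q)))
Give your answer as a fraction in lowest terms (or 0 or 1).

3/5

p ⇔ p = 1/5 ⇔ 1/5 = 1
p ⇒ (p ⇔ p) = 1/5 ⇒ 1 = 1
q ⇒ q = 4/5 ⇒ 4/5 = 1
(q ⇒ q) ⇔ q = 1 ⇔ 4/5 = 4/5
q ⇒ q = 4/5 ⇒ 4/5 = 1
((q ⇒ q) ⇔ q) ⇒ (q ⇒ q) = 4/5 ⇒ 1 = 1
(p ⇒ (p ⇔ p)) ⇔ (((q ⇒ q) ⇔ q) ⇒ (q ⇒ q)) = 1 ⇔ 1 = 1
¬q = ¬4/5 = 1/5
¬¬q = ¬1/5 = 4/5
¬q = ¬4/5 = 1/5
q ⇒ ¬q = 4/5 ⇒ 1/5 = 2/5
p ⇒ q = 1/5 ⇒ 4/5 = 1
q ⇒ (p ⇒ q) = 4/5 ⇒ 1 = 1
(q ⇒ ¬q) ⇒ (q ⇒ (p ⇒ q)) = 2/5 ⇒ 1 = 1
¬¬q ⇒ ((q ⇒ ¬q) ⇒ (q ⇒ (p ⇒ q))) = 4/5 ⇒ 1 = 1
((p ⇒ (p ⇔ p)) ⇔ (((q ⇒ q) ⇔ q) ⇒ (q ⇒ q))) ⇔ (¬¬q ⇒ ((q ⇒ ¬q) ⇒ (q ⇒ (p ⇒ q)))) = 1 ⇔ 1 = 1
p ⇒ q = 1/5 ⇒ 4/5 = 1
p ⇔ q = 1/5 ⇔ 4/5 = 2/5
(p ⇔ q) ⇒ q = 2/5 ⇒ 4/5 = 1
p ⇔ q = 1/5 ⇔ 4/5 = 2/5
((p ⇔ q) ⇒ q) ⇒ (p ⇔ q) = 1 ⇒ 2/5 = 2/5
(p ⇒ q) ⇔ (((p ⇔ q) ⇒ q) ⇒ (p ⇔ q)) = 1 ⇔ 2/5 = 2/5
¬((p ⇒ q) ⇔ (((p ⇔ q) ⇒ q) ⇒ (p ⇔ q))) = ¬2/5 = 3/5
(((p ⇒ (p ⇔ p)) ⇔ (((q ⇒ q) ⇔ q) ⇒ (q ⇒ q))) ⇔ (¬¬q ⇒ ((q ⇒ ¬q) ⇒ (q ⇒ (p ⇒ q))))) ⇔ ¬((p ⇒ q) ⇔ (((p ⇔ q) ⇒ q) ⇒ (p ⇔ q))) = 1 ⇔ 3/5 = 3/5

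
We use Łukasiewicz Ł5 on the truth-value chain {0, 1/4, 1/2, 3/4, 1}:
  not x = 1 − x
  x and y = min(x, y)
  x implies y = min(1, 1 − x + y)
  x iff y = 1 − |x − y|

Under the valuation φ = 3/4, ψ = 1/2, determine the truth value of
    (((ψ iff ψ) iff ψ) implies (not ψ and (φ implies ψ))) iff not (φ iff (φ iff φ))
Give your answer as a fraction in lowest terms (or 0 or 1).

1/4

ψ iff ψ = 1/2 iff 1/2 = 1
(ψ iff ψ) iff ψ = 1 iff 1/2 = 1/2
not ψ = not 1/2 = 1/2
φ implies ψ = 3/4 implies 1/2 = 3/4
not ψ and (φ implies ψ) = 1/2 and 3/4 = 1/2
((ψ iff ψ) iff ψ) implies (not ψ and (φ implies ψ)) = 1/2 implies 1/2 = 1
φ iff φ = 3/4 iff 3/4 = 1
φ iff (φ iff φ) = 3/4 iff 1 = 3/4
not (φ iff (φ iff φ)) = not 3/4 = 1/4
(((ψ iff ψ) iff ψ) implies (not ψ and (φ implies ψ))) iff not (φ iff (φ iff φ)) = 1 iff 1/4 = 1/4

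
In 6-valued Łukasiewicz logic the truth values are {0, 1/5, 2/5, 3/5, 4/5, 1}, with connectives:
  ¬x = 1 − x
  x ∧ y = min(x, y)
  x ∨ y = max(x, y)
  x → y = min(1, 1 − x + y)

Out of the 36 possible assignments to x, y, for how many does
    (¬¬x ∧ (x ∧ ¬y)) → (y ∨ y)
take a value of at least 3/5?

31

value 1: 24 assignments (counts)
value 4/5: 5 assignments (counts)
value 3/5: 2 assignments (counts)
value 2/5: 3 assignments
value 1/5: 1 assignment
value 0: 1 assignment
So 31 of the 36 assignments meet the threshold.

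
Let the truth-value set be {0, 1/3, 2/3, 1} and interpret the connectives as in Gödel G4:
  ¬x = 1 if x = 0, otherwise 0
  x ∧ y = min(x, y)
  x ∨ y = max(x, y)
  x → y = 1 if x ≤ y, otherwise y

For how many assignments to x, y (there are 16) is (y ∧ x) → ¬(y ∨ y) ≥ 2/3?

x = 0, y = 0 ↦ 1  ≥
x = 0, y = 1/3 ↦ 1  ≥
x = 0, y = 2/3 ↦ 1  ≥
x = 0, y = 1 ↦ 1  ≥
x = 1/3, y = 0 ↦ 1  ≥
x = 1/3, y = 1/3 ↦ 0  <
x = 1/3, y = 2/3 ↦ 0  <
x = 1/3, y = 1 ↦ 0  <
x = 2/3, y = 0 ↦ 1  ≥
x = 2/3, y = 1/3 ↦ 0  <
x = 2/3, y = 2/3 ↦ 0  <
x = 2/3, y = 1 ↦ 0  <
x = 1, y = 0 ↦ 1  ≥
x = 1, y = 1/3 ↦ 0  <
x = 1, y = 2/3 ↦ 0  <
x = 1, y = 1 ↦ 0  <
So 7 of the 16 assignments meet the threshold.

7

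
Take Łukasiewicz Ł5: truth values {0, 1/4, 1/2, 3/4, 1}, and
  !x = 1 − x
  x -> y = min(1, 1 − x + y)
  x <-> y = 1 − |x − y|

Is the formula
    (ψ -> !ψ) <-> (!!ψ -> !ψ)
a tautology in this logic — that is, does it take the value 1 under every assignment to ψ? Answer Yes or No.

ψ = 0 ↦ 1
ψ = 1/4 ↦ 1
ψ = 1/2 ↦ 1
ψ = 3/4 ↦ 1
ψ = 1 ↦ 1
Every assignment gives a value ≥ 1.

Yes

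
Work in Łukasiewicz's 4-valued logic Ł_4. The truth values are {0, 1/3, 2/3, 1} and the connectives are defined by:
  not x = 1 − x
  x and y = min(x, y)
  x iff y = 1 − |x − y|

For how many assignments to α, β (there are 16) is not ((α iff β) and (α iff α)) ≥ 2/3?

6

α = 0, β = 0 ↦ 0  <
α = 0, β = 1/3 ↦ 1/3  <
α = 0, β = 2/3 ↦ 2/3  ≥
α = 0, β = 1 ↦ 1  ≥
α = 1/3, β = 0 ↦ 1/3  <
α = 1/3, β = 1/3 ↦ 0  <
α = 1/3, β = 2/3 ↦ 1/3  <
α = 1/3, β = 1 ↦ 2/3  ≥
α = 2/3, β = 0 ↦ 2/3  ≥
α = 2/3, β = 1/3 ↦ 1/3  <
α = 2/3, β = 2/3 ↦ 0  <
α = 2/3, β = 1 ↦ 1/3  <
α = 1, β = 0 ↦ 1  ≥
α = 1, β = 1/3 ↦ 2/3  ≥
α = 1, β = 2/3 ↦ 1/3  <
α = 1, β = 1 ↦ 0  <
So 6 of the 16 assignments meet the threshold.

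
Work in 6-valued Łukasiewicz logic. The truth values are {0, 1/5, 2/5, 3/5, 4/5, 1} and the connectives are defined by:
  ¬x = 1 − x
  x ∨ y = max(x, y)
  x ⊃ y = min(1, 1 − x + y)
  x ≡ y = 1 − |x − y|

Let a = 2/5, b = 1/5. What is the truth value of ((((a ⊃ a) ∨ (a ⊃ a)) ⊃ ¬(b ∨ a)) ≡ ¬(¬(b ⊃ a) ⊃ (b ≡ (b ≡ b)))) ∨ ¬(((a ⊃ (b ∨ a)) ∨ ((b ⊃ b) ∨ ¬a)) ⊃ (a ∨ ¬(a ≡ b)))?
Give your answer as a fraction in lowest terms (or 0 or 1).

3/5

a ⊃ a = 2/5 ⊃ 2/5 = 1
a ⊃ a = 2/5 ⊃ 2/5 = 1
(a ⊃ a) ∨ (a ⊃ a) = 1 ∨ 1 = 1
b ∨ a = 1/5 ∨ 2/5 = 2/5
¬(b ∨ a) = ¬2/5 = 3/5
((a ⊃ a) ∨ (a ⊃ a)) ⊃ ¬(b ∨ a) = 1 ⊃ 3/5 = 3/5
b ⊃ a = 1/5 ⊃ 2/5 = 1
¬(b ⊃ a) = ¬1 = 0
b ≡ b = 1/5 ≡ 1/5 = 1
b ≡ (b ≡ b) = 1/5 ≡ 1 = 1/5
¬(b ⊃ a) ⊃ (b ≡ (b ≡ b)) = 0 ⊃ 1/5 = 1
¬(¬(b ⊃ a) ⊃ (b ≡ (b ≡ b))) = ¬1 = 0
(((a ⊃ a) ∨ (a ⊃ a)) ⊃ ¬(b ∨ a)) ≡ ¬(¬(b ⊃ a) ⊃ (b ≡ (b ≡ b))) = 3/5 ≡ 0 = 2/5
b ∨ a = 1/5 ∨ 2/5 = 2/5
a ⊃ (b ∨ a) = 2/5 ⊃ 2/5 = 1
b ⊃ b = 1/5 ⊃ 1/5 = 1
¬a = ¬2/5 = 3/5
(b ⊃ b) ∨ ¬a = 1 ∨ 3/5 = 1
(a ⊃ (b ∨ a)) ∨ ((b ⊃ b) ∨ ¬a) = 1 ∨ 1 = 1
a ≡ b = 2/5 ≡ 1/5 = 4/5
¬(a ≡ b) = ¬4/5 = 1/5
a ∨ ¬(a ≡ b) = 2/5 ∨ 1/5 = 2/5
((a ⊃ (b ∨ a)) ∨ ((b ⊃ b) ∨ ¬a)) ⊃ (a ∨ ¬(a ≡ b)) = 1 ⊃ 2/5 = 2/5
¬(((a ⊃ (b ∨ a)) ∨ ((b ⊃ b) ∨ ¬a)) ⊃ (a ∨ ¬(a ≡ b))) = ¬2/5 = 3/5
((((a ⊃ a) ∨ (a ⊃ a)) ⊃ ¬(b ∨ a)) ≡ ¬(¬(b ⊃ a) ⊃ (b ≡ (b ≡ b)))) ∨ ¬(((a ⊃ (b ∨ a)) ∨ ((b ⊃ b) ∨ ¬a)) ⊃ (a ∨ ¬(a ≡ b))) = 2/5 ∨ 3/5 = 3/5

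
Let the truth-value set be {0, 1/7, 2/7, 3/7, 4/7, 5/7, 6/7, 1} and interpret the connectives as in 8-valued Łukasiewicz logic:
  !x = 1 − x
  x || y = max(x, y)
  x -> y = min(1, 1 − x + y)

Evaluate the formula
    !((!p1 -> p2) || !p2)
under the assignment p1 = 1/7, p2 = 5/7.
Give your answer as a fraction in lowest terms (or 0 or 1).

!p1 = !1/7 = 6/7
!p1 -> p2 = 6/7 -> 5/7 = 6/7
!p2 = !5/7 = 2/7
(!p1 -> p2) || !p2 = 6/7 || 2/7 = 6/7
!((!p1 -> p2) || !p2) = !6/7 = 1/7

1/7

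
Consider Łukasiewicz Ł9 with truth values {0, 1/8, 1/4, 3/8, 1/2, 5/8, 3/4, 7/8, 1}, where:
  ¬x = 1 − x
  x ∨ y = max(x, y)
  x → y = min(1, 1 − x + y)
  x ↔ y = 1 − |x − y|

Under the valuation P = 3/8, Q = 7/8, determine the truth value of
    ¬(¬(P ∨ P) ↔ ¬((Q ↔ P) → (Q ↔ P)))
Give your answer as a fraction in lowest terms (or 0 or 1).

5/8

P ∨ P = 3/8 ∨ 3/8 = 3/8
¬(P ∨ P) = ¬3/8 = 5/8
Q ↔ P = 7/8 ↔ 3/8 = 1/2
Q ↔ P = 7/8 ↔ 3/8 = 1/2
(Q ↔ P) → (Q ↔ P) = 1/2 → 1/2 = 1
¬((Q ↔ P) → (Q ↔ P)) = ¬1 = 0
¬(P ∨ P) ↔ ¬((Q ↔ P) → (Q ↔ P)) = 5/8 ↔ 0 = 3/8
¬(¬(P ∨ P) ↔ ¬((Q ↔ P) → (Q ↔ P))) = ¬3/8 = 5/8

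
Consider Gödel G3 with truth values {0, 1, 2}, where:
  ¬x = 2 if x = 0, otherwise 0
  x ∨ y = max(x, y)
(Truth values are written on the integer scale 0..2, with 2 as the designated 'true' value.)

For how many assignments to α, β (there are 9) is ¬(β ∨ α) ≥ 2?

1

α = 0, β = 0 ↦ 2  ≥
α = 0, β = 1 ↦ 0  <
α = 0, β = 2 ↦ 0  <
α = 1, β = 0 ↦ 0  <
α = 1, β = 1 ↦ 0  <
α = 1, β = 2 ↦ 0  <
α = 2, β = 0 ↦ 0  <
α = 2, β = 1 ↦ 0  <
α = 2, β = 2 ↦ 0  <
So 1 of the 9 assignments meets the threshold.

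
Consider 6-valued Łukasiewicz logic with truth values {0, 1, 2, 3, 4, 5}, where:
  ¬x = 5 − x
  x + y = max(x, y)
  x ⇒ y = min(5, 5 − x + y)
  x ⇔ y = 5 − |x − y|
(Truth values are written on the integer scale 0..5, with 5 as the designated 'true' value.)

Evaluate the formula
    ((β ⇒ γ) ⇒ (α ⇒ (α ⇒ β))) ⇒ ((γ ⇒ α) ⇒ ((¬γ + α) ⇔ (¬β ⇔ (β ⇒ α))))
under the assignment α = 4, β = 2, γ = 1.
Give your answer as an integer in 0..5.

β ⇒ γ = 2 ⇒ 1 = 4
α ⇒ β = 4 ⇒ 2 = 3
α ⇒ (α ⇒ β) = 4 ⇒ 3 = 4
(β ⇒ γ) ⇒ (α ⇒ (α ⇒ β)) = 4 ⇒ 4 = 5
γ ⇒ α = 1 ⇒ 4 = 5
¬γ = ¬1 = 4
¬γ + α = 4 + 4 = 4
¬β = ¬2 = 3
β ⇒ α = 2 ⇒ 4 = 5
¬β ⇔ (β ⇒ α) = 3 ⇔ 5 = 3
(¬γ + α) ⇔ (¬β ⇔ (β ⇒ α)) = 4 ⇔ 3 = 4
(γ ⇒ α) ⇒ ((¬γ + α) ⇔ (¬β ⇔ (β ⇒ α))) = 5 ⇒ 4 = 4
((β ⇒ γ) ⇒ (α ⇒ (α ⇒ β))) ⇒ ((γ ⇒ α) ⇒ ((¬γ + α) ⇔ (¬β ⇔ (β ⇒ α)))) = 5 ⇒ 4 = 4

4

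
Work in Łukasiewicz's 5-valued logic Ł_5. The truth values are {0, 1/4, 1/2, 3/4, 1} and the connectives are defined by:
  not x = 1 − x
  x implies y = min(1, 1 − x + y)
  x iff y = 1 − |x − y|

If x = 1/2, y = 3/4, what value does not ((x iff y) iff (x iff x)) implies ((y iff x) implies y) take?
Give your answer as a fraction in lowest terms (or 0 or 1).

x iff y = 1/2 iff 3/4 = 3/4
x iff x = 1/2 iff 1/2 = 1
(x iff y) iff (x iff x) = 3/4 iff 1 = 3/4
not ((x iff y) iff (x iff x)) = not 3/4 = 1/4
y iff x = 3/4 iff 1/2 = 3/4
(y iff x) implies y = 3/4 implies 3/4 = 1
not ((x iff y) iff (x iff x)) implies ((y iff x) implies y) = 1/4 implies 1 = 1

1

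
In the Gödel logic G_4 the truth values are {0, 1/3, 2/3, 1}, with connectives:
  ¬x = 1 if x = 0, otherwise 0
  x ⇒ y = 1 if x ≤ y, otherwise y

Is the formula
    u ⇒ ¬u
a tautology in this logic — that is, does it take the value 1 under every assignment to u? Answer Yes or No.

Counterexample: take u = 1/3.
¬u = ¬1/3 = 0
u ⇒ ¬u = 1/3 ⇒ 0 = 0
This gives 0 ≠ 1.

No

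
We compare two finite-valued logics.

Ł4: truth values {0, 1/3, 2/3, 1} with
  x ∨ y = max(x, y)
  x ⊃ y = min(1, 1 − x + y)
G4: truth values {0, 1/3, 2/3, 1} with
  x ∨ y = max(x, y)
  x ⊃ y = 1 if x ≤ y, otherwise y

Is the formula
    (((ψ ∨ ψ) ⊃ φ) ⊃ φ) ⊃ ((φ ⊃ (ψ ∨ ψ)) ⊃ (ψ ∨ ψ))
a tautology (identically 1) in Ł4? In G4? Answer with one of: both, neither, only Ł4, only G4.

In Ł4: every assignment gives 1 — tautology.
In G4: at φ = 0, ψ = 1/3 the value is 1/3 — not a tautology.

only Ł4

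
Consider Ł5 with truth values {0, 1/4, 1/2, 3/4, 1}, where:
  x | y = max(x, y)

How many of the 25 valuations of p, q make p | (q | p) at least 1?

9

value 1: 9 assignments (counts)
value 3/4: 7 assignments
value 1/2: 5 assignments
value 1/4: 3 assignments
value 0: 1 assignment
So 9 of the 25 assignments meet the threshold.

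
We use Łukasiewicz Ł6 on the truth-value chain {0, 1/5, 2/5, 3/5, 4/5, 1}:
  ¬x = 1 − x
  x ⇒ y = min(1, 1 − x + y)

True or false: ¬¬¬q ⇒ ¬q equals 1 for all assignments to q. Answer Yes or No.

q = 0 ↦ 1
q = 1/5 ↦ 1
q = 2/5 ↦ 1
q = 3/5 ↦ 1
q = 4/5 ↦ 1
q = 1 ↦ 1
Every assignment gives a value ≥ 1.

Yes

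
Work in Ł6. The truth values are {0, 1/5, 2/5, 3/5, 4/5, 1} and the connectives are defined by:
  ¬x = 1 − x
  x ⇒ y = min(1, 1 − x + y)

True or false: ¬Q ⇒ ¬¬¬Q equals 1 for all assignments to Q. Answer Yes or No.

Q = 0 ↦ 1
Q = 1/5 ↦ 1
Q = 2/5 ↦ 1
Q = 3/5 ↦ 1
Q = 4/5 ↦ 1
Q = 1 ↦ 1
Every assignment gives a value ≥ 1.

Yes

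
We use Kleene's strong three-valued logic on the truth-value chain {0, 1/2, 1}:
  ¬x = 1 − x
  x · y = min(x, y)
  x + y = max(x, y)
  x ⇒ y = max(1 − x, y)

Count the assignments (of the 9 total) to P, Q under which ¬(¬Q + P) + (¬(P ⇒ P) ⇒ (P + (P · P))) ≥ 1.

P = 0, Q = 0 ↦ 1  ≥
P = 0, Q = 1/2 ↦ 1  ≥
P = 0, Q = 1 ↦ 1  ≥
P = 1/2, Q = 0 ↦ 1/2  <
P = 1/2, Q = 1/2 ↦ 1/2  <
P = 1/2, Q = 1 ↦ 1/2  <
P = 1, Q = 0 ↦ 1  ≥
P = 1, Q = 1/2 ↦ 1  ≥
P = 1, Q = 1 ↦ 1  ≥
So 6 of the 9 assignments meet the threshold.

6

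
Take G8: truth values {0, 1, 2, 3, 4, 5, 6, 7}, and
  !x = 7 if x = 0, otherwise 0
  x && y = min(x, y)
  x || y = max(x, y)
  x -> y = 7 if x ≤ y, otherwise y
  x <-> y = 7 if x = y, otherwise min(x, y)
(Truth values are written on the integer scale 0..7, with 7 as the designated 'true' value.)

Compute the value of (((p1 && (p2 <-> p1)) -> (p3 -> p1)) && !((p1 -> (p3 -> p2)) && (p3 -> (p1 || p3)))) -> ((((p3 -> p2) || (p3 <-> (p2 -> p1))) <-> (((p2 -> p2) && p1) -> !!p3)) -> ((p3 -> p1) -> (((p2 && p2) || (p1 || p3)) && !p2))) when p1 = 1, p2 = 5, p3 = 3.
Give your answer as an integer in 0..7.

p2 <-> p1 = 5 <-> 1 = 1
p1 && (p2 <-> p1) = 1 && 1 = 1
p3 -> p1 = 3 -> 1 = 1
(p1 && (p2 <-> p1)) -> (p3 -> p1) = 1 -> 1 = 7
p3 -> p2 = 3 -> 5 = 7
p1 -> (p3 -> p2) = 1 -> 7 = 7
p1 || p3 = 1 || 3 = 3
p3 -> (p1 || p3) = 3 -> 3 = 7
(p1 -> (p3 -> p2)) && (p3 -> (p1 || p3)) = 7 && 7 = 7
!((p1 -> (p3 -> p2)) && (p3 -> (p1 || p3))) = !7 = 0
((p1 && (p2 <-> p1)) -> (p3 -> p1)) && !((p1 -> (p3 -> p2)) && (p3 -> (p1 || p3))) = 7 && 0 = 0
p3 -> p2 = 3 -> 5 = 7
p2 -> p1 = 5 -> 1 = 1
p3 <-> (p2 -> p1) = 3 <-> 1 = 1
(p3 -> p2) || (p3 <-> (p2 -> p1)) = 7 || 1 = 7
p2 -> p2 = 5 -> 5 = 7
(p2 -> p2) && p1 = 7 && 1 = 1
!p3 = !3 = 0
!!p3 = !0 = 7
((p2 -> p2) && p1) -> !!p3 = 1 -> 7 = 7
((p3 -> p2) || (p3 <-> (p2 -> p1))) <-> (((p2 -> p2) && p1) -> !!p3) = 7 <-> 7 = 7
p3 -> p1 = 3 -> 1 = 1
p2 && p2 = 5 && 5 = 5
p1 || p3 = 1 || 3 = 3
(p2 && p2) || (p1 || p3) = 5 || 3 = 5
!p2 = !5 = 0
((p2 && p2) || (p1 || p3)) && !p2 = 5 && 0 = 0
(p3 -> p1) -> (((p2 && p2) || (p1 || p3)) && !p2) = 1 -> 0 = 0
(((p3 -> p2) || (p3 <-> (p2 -> p1))) <-> (((p2 -> p2) && p1) -> !!p3)) -> ((p3 -> p1) -> (((p2 && p2) || (p1 || p3)) && !p2)) = 7 -> 0 = 0
(((p1 && (p2 <-> p1)) -> (p3 -> p1)) && !((p1 -> (p3 -> p2)) && (p3 -> (p1 || p3)))) -> ((((p3 -> p2) || (p3 <-> (p2 -> p1))) <-> (((p2 -> p2) && p1) -> !!p3)) -> ((p3 -> p1) -> (((p2 && p2) || (p1 || p3)) && !p2))) = 0 -> 0 = 7

7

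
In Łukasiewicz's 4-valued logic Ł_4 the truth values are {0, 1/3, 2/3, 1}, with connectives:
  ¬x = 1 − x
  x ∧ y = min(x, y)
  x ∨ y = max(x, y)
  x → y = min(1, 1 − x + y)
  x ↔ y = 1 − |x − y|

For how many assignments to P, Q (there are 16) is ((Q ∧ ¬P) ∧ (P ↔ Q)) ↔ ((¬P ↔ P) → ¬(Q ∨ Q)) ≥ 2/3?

P = 0, Q = 0 ↦ 0  <
P = 0, Q = 1/3 ↦ 1/3  <
P = 0, Q = 2/3 ↦ 1/3  <
P = 0, Q = 1 ↦ 0  <
P = 1/3, Q = 0 ↦ 0  <
P = 1/3, Q = 1/3 ↦ 1/3  <
P = 1/3, Q = 2/3 ↦ 1  ≥
P = 1/3, Q = 1 ↦ 1  ≥
P = 2/3, Q = 0 ↦ 0  <
P = 2/3, Q = 1/3 ↦ 1/3  <
P = 2/3, Q = 2/3 ↦ 2/3  ≥
P = 2/3, Q = 1 ↦ 1  ≥
P = 1, Q = 0 ↦ 0  <
P = 1, Q = 1/3 ↦ 0  <
P = 1, Q = 2/3 ↦ 0  <
P = 1, Q = 1 ↦ 0  <
So 4 of the 16 assignments meet the threshold.

4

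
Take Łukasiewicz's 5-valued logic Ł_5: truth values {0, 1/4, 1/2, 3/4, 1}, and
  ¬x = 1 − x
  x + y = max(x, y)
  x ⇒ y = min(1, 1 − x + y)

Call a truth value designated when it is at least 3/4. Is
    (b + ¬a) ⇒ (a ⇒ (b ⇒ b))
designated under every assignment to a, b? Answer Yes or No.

Yes

At a = 1, b = 1/4, for instance:
¬a = ¬1 = 0
b + ¬a = 1/4 + 0 = 1/4
b ⇒ b = 1/4 ⇒ 1/4 = 1
a ⇒ (b ⇒ b) = 1 ⇒ 1 = 1
(b + ¬a) ⇒ (a ⇒ (b ⇒ b)) = 1/4 ⇒ 1 = 1
and checking the remaining 24 assignments likewise gives ≥ 3/4 in every case.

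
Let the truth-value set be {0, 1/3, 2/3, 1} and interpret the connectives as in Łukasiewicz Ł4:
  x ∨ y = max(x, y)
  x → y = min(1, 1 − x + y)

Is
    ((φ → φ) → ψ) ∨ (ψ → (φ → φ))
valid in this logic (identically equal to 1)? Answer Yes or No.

Yes

φ = 0, ψ = 0 ↦ 1
φ = 0, ψ = 1/3 ↦ 1
φ = 0, ψ = 2/3 ↦ 1
φ = 0, ψ = 1 ↦ 1
φ = 1/3, ψ = 0 ↦ 1
φ = 1/3, ψ = 1/3 ↦ 1
φ = 1/3, ψ = 2/3 ↦ 1
φ = 1/3, ψ = 1 ↦ 1
φ = 2/3, ψ = 0 ↦ 1
φ = 2/3, ψ = 1/3 ↦ 1
φ = 2/3, ψ = 2/3 ↦ 1
φ = 2/3, ψ = 1 ↦ 1
φ = 1, ψ = 0 ↦ 1
φ = 1, ψ = 1/3 ↦ 1
φ = 1, ψ = 2/3 ↦ 1
φ = 1, ψ = 1 ↦ 1
Every assignment gives a value ≥ 1.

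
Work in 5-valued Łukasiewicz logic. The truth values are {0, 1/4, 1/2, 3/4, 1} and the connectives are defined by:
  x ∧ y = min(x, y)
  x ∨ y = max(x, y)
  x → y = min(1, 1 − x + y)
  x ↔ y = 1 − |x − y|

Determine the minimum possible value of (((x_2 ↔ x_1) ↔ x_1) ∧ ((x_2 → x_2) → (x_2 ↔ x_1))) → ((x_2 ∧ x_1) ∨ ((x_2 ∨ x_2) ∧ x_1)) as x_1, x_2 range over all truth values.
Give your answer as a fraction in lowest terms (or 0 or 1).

Take x_1 = 0, x_2 = 1/2:
x_2 ↔ x_1 = 1/2 ↔ 0 = 1/2
(x_2 ↔ x_1) ↔ x_1 = 1/2 ↔ 0 = 1/2
x_2 → x_2 = 1/2 → 1/2 = 1
x_2 ↔ x_1 = 1/2 ↔ 0 = 1/2
(x_2 → x_2) → (x_2 ↔ x_1) = 1 → 1/2 = 1/2
((x_2 ↔ x_1) ↔ x_1) ∧ ((x_2 → x_2) → (x_2 ↔ x_1)) = 1/2 ∧ 1/2 = 1/2
x_2 ∧ x_1 = 1/2 ∧ 0 = 0
x_2 ∨ x_2 = 1/2 ∨ 1/2 = 1/2
(x_2 ∨ x_2) ∧ x_1 = 1/2 ∧ 0 = 0
(x_2 ∧ x_1) ∨ ((x_2 ∨ x_2) ∧ x_1) = 0 ∨ 0 = 0
(((x_2 ↔ x_1) ↔ x_1) ∧ ((x_2 → x_2) → (x_2 ↔ x_1))) → ((x_2 ∧ x_1) ∨ ((x_2 ∨ x_2) ∧ x_1)) = 1/2 → 0 = 1/2
No assignment yields a value below 1/2, so this is the minimum.

1/2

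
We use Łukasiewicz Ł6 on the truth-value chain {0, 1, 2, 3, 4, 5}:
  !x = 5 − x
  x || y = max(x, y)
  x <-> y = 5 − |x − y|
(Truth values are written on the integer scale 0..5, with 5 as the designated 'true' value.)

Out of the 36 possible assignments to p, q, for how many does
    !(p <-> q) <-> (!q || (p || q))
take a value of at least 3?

value 5: 4 assignments (counts)
value 4: 7 assignments (counts)
value 3: 9 assignments (counts)
value 2: 9 assignments
value 1: 5 assignments
value 0: 2 assignments
So 20 of the 36 assignments meet the threshold.

20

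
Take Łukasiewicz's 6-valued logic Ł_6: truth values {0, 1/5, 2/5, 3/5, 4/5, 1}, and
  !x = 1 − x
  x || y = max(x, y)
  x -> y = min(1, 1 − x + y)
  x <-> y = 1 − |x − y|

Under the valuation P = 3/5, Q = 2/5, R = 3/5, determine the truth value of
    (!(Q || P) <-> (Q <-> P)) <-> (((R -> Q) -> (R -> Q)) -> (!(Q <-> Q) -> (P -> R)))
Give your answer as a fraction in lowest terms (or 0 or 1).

3/5

Q || P = 2/5 || 3/5 = 3/5
!(Q || P) = !3/5 = 2/5
Q <-> P = 2/5 <-> 3/5 = 4/5
!(Q || P) <-> (Q <-> P) = 2/5 <-> 4/5 = 3/5
R -> Q = 3/5 -> 2/5 = 4/5
R -> Q = 3/5 -> 2/5 = 4/5
(R -> Q) -> (R -> Q) = 4/5 -> 4/5 = 1
Q <-> Q = 2/5 <-> 2/5 = 1
!(Q <-> Q) = !1 = 0
P -> R = 3/5 -> 3/5 = 1
!(Q <-> Q) -> (P -> R) = 0 -> 1 = 1
((R -> Q) -> (R -> Q)) -> (!(Q <-> Q) -> (P -> R)) = 1 -> 1 = 1
(!(Q || P) <-> (Q <-> P)) <-> (((R -> Q) -> (R -> Q)) -> (!(Q <-> Q) -> (P -> R))) = 3/5 <-> 1 = 3/5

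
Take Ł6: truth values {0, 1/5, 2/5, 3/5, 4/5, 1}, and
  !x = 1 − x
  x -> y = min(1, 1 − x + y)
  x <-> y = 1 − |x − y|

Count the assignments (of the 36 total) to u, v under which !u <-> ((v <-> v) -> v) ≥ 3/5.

24

value 1: 6 assignments (counts)
value 4/5: 10 assignments (counts)
value 3/5: 8 assignments (counts)
value 2/5: 6 assignments
value 1/5: 4 assignments
value 0: 2 assignments
So 24 of the 36 assignments meet the threshold.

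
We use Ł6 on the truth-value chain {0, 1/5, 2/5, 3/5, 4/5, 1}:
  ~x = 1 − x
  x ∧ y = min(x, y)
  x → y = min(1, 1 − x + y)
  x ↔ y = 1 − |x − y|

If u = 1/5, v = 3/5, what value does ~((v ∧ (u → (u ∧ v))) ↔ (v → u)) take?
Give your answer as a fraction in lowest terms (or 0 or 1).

0

u ∧ v = 1/5 ∧ 3/5 = 1/5
u → (u ∧ v) = 1/5 → 1/5 = 1
v ∧ (u → (u ∧ v)) = 3/5 ∧ 1 = 3/5
v → u = 3/5 → 1/5 = 3/5
(v ∧ (u → (u ∧ v))) ↔ (v → u) = 3/5 ↔ 3/5 = 1
~((v ∧ (u → (u ∧ v))) ↔ (v → u)) = ~1 = 0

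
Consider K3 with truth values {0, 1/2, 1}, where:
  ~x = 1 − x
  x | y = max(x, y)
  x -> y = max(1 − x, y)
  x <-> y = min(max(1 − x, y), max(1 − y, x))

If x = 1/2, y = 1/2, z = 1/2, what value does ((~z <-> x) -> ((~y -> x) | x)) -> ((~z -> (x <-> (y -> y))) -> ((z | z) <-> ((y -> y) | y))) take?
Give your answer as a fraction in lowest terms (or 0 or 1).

1/2

~z = ~1/2 = 1/2
~z <-> x = 1/2 <-> 1/2 = 1/2
~y = ~1/2 = 1/2
~y -> x = 1/2 -> 1/2 = 1/2
(~y -> x) | x = 1/2 | 1/2 = 1/2
(~z <-> x) -> ((~y -> x) | x) = 1/2 -> 1/2 = 1/2
~z = ~1/2 = 1/2
y -> y = 1/2 -> 1/2 = 1/2
x <-> (y -> y) = 1/2 <-> 1/2 = 1/2
~z -> (x <-> (y -> y)) = 1/2 -> 1/2 = 1/2
z | z = 1/2 | 1/2 = 1/2
y -> y = 1/2 -> 1/2 = 1/2
(y -> y) | y = 1/2 | 1/2 = 1/2
(z | z) <-> ((y -> y) | y) = 1/2 <-> 1/2 = 1/2
(~z -> (x <-> (y -> y))) -> ((z | z) <-> ((y -> y) | y)) = 1/2 -> 1/2 = 1/2
((~z <-> x) -> ((~y -> x) | x)) -> ((~z -> (x <-> (y -> y))) -> ((z | z) <-> ((y -> y) | y))) = 1/2 -> 1/2 = 1/2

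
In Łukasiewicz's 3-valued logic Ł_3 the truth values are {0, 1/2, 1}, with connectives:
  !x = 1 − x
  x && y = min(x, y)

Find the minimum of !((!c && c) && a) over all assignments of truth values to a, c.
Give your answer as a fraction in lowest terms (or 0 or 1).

Take a = 1/2, c = 1/2:
!c = !1/2 = 1/2
!c && c = 1/2 && 1/2 = 1/2
(!c && c) && a = 1/2 && 1/2 = 1/2
!((!c && c) && a) = !1/2 = 1/2
No assignment yields a value below 1/2, so this is the minimum.

1/2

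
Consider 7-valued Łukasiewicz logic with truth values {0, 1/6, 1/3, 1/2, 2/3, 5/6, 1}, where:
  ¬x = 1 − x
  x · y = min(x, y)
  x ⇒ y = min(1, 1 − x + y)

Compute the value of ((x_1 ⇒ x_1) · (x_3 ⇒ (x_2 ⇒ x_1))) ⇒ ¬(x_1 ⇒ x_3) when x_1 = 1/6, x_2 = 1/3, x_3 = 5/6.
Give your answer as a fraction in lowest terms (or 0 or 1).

x_1 ⇒ x_1 = 1/6 ⇒ 1/6 = 1
x_2 ⇒ x_1 = 1/3 ⇒ 1/6 = 5/6
x_3 ⇒ (x_2 ⇒ x_1) = 5/6 ⇒ 5/6 = 1
(x_1 ⇒ x_1) · (x_3 ⇒ (x_2 ⇒ x_1)) = 1 · 1 = 1
x_1 ⇒ x_3 = 1/6 ⇒ 5/6 = 1
¬(x_1 ⇒ x_3) = ¬1 = 0
((x_1 ⇒ x_1) · (x_3 ⇒ (x_2 ⇒ x_1))) ⇒ ¬(x_1 ⇒ x_3) = 1 ⇒ 0 = 0

0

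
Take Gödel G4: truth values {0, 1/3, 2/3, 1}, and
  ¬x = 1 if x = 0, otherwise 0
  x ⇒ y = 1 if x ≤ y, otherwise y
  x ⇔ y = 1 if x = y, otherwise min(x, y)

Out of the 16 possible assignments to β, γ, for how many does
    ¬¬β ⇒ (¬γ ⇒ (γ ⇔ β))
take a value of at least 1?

13

β = 0, γ = 0 ↦ 1  ≥
β = 0, γ = 1/3 ↦ 1  ≥
β = 0, γ = 2/3 ↦ 1  ≥
β = 0, γ = 1 ↦ 1  ≥
β = 1/3, γ = 0 ↦ 0  <
β = 1/3, γ = 1/3 ↦ 1  ≥
β = 1/3, γ = 2/3 ↦ 1  ≥
β = 1/3, γ = 1 ↦ 1  ≥
β = 2/3, γ = 0 ↦ 0  <
β = 2/3, γ = 1/3 ↦ 1  ≥
β = 2/3, γ = 2/3 ↦ 1  ≥
β = 2/3, γ = 1 ↦ 1  ≥
β = 1, γ = 0 ↦ 0  <
β = 1, γ = 1/3 ↦ 1  ≥
β = 1, γ = 2/3 ↦ 1  ≥
β = 1, γ = 1 ↦ 1  ≥
So 13 of the 16 assignments meet the threshold.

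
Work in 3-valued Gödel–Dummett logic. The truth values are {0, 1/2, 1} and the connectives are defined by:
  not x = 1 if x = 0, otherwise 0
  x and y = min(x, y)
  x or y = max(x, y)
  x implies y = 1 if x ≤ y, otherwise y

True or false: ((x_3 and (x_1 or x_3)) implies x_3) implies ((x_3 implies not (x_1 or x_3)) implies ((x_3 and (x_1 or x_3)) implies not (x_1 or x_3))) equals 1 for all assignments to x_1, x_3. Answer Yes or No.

x_1 = 0, x_3 = 0 ↦ 1
x_1 = 0, x_3 = 1/2 ↦ 1
x_1 = 0, x_3 = 1 ↦ 1
x_1 = 1/2, x_3 = 0 ↦ 1
x_1 = 1/2, x_3 = 1/2 ↦ 1
x_1 = 1/2, x_3 = 1 ↦ 1
x_1 = 1, x_3 = 0 ↦ 1
x_1 = 1, x_3 = 1/2 ↦ 1
x_1 = 1, x_3 = 1 ↦ 1
Every assignment gives a value ≥ 1.

Yes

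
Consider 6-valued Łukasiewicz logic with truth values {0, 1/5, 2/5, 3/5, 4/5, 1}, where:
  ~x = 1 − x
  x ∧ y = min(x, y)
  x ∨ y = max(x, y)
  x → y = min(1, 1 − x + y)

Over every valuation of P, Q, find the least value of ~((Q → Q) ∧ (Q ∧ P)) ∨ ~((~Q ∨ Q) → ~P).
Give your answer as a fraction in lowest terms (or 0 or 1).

2/5

Take P = 3/5, Q = 3/5:
Q → Q = 3/5 → 3/5 = 1
Q ∧ P = 3/5 ∧ 3/5 = 3/5
(Q → Q) ∧ (Q ∧ P) = 1 ∧ 3/5 = 3/5
~((Q → Q) ∧ (Q ∧ P)) = ~3/5 = 2/5
~Q = ~3/5 = 2/5
~Q ∨ Q = 2/5 ∨ 3/5 = 3/5
~P = ~3/5 = 2/5
(~Q ∨ Q) → ~P = 3/5 → 2/5 = 4/5
~((~Q ∨ Q) → ~P) = ~4/5 = 1/5
~((Q → Q) ∧ (Q ∧ P)) ∨ ~((~Q ∨ Q) → ~P) = 2/5 ∨ 1/5 = 2/5
No assignment yields a value below 2/5, so this is the minimum.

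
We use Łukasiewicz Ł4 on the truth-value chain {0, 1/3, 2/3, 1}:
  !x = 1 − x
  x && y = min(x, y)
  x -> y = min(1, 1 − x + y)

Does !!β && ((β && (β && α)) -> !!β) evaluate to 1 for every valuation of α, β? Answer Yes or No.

Counterexample: take α = 0, β = 0.
!β = !0 = 1
!!β = !1 = 0
β && α = 0 && 0 = 0
β && (β && α) = 0 && 0 = 0
(β && (β && α)) -> !!β = 0 -> 0 = 1
!!β && ((β && (β && α)) -> !!β) = 0 && 1 = 0
This gives 0 ≠ 1.

No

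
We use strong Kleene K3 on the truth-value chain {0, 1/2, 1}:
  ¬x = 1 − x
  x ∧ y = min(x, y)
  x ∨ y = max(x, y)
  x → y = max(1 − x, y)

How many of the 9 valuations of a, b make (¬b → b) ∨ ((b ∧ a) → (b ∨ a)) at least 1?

a = 0, b = 0 ↦ 1  ≥
a = 0, b = 1/2 ↦ 1  ≥
a = 0, b = 1 ↦ 1  ≥
a = 1/2, b = 0 ↦ 1  ≥
a = 1/2, b = 1/2 ↦ 1/2  <
a = 1/2, b = 1 ↦ 1  ≥
a = 1, b = 0 ↦ 1  ≥
a = 1, b = 1/2 ↦ 1  ≥
a = 1, b = 1 ↦ 1  ≥
So 8 of the 9 assignments meet the threshold.

8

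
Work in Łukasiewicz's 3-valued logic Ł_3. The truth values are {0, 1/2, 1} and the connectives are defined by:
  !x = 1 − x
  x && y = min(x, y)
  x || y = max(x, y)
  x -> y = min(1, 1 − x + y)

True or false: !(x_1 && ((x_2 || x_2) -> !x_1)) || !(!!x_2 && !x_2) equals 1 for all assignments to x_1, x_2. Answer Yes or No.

No

Counterexample: take x_1 = 1/2, x_2 = 1/2.
x_2 || x_2 = 1/2 || 1/2 = 1/2
!x_1 = !1/2 = 1/2
(x_2 || x_2) -> !x_1 = 1/2 -> 1/2 = 1
x_1 && ((x_2 || x_2) -> !x_1) = 1/2 && 1 = 1/2
!(x_1 && ((x_2 || x_2) -> !x_1)) = !1/2 = 1/2
!x_2 = !1/2 = 1/2
!!x_2 = !1/2 = 1/2
!x_2 = !1/2 = 1/2
!!x_2 && !x_2 = 1/2 && 1/2 = 1/2
!(!!x_2 && !x_2) = !1/2 = 1/2
!(x_1 && ((x_2 || x_2) -> !x_1)) || !(!!x_2 && !x_2) = 1/2 || 1/2 = 1/2
This gives 1/2 ≠ 1.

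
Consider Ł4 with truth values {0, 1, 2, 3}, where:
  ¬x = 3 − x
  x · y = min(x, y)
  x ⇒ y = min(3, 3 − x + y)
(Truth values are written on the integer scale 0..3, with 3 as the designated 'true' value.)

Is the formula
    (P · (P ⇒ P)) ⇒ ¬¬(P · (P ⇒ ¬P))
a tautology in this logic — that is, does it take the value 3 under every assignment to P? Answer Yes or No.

Counterexample: take P = 3.
P ⇒ P = 3 ⇒ 3 = 3
P · (P ⇒ P) = 3 · 3 = 3
¬P = ¬3 = 0
P ⇒ ¬P = 3 ⇒ 0 = 0
P · (P ⇒ ¬P) = 3 · 0 = 0
¬(P · (P ⇒ ¬P)) = ¬0 = 3
¬¬(P · (P ⇒ ¬P)) = ¬3 = 0
(P · (P ⇒ P)) ⇒ ¬¬(P · (P ⇒ ¬P)) = 3 ⇒ 0 = 0
This gives 0 ≠ 3.

No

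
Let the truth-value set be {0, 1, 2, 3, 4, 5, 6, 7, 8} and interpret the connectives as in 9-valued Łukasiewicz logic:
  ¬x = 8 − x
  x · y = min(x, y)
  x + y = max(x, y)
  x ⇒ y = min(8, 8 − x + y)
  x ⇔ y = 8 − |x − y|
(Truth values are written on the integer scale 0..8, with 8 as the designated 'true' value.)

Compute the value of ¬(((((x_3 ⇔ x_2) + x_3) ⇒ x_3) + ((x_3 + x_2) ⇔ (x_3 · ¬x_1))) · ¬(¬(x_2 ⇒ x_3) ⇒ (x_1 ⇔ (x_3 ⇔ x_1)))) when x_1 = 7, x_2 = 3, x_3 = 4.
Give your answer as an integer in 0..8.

8

x_3 ⇔ x_2 = 4 ⇔ 3 = 7
(x_3 ⇔ x_2) + x_3 = 7 + 4 = 7
((x_3 ⇔ x_2) + x_3) ⇒ x_3 = 7 ⇒ 4 = 5
x_3 + x_2 = 4 + 3 = 4
¬x_1 = ¬7 = 1
x_3 · ¬x_1 = 4 · 1 = 1
(x_3 + x_2) ⇔ (x_3 · ¬x_1) = 4 ⇔ 1 = 5
(((x_3 ⇔ x_2) + x_3) ⇒ x_3) + ((x_3 + x_2) ⇔ (x_3 · ¬x_1)) = 5 + 5 = 5
x_2 ⇒ x_3 = 3 ⇒ 4 = 8
¬(x_2 ⇒ x_3) = ¬8 = 0
x_3 ⇔ x_1 = 4 ⇔ 7 = 5
x_1 ⇔ (x_3 ⇔ x_1) = 7 ⇔ 5 = 6
¬(x_2 ⇒ x_3) ⇒ (x_1 ⇔ (x_3 ⇔ x_1)) = 0 ⇒ 6 = 8
¬(¬(x_2 ⇒ x_3) ⇒ (x_1 ⇔ (x_3 ⇔ x_1))) = ¬8 = 0
((((x_3 ⇔ x_2) + x_3) ⇒ x_3) + ((x_3 + x_2) ⇔ (x_3 · ¬x_1))) · ¬(¬(x_2 ⇒ x_3) ⇒ (x_1 ⇔ (x_3 ⇔ x_1))) = 5 · 0 = 0
¬(((((x_3 ⇔ x_2) + x_3) ⇒ x_3) + ((x_3 + x_2) ⇔ (x_3 · ¬x_1))) · ¬(¬(x_2 ⇒ x_3) ⇒ (x_1 ⇔ (x_3 ⇔ x_1)))) = ¬0 = 8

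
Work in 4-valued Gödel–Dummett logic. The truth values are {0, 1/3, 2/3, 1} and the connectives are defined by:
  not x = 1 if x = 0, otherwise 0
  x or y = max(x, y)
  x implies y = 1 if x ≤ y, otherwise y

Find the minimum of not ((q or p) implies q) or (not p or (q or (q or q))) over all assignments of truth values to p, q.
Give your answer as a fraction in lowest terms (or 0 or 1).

1/3

Take p = 1/3, q = 1/3:
q or p = 1/3 or 1/3 = 1/3
(q or p) implies q = 1/3 implies 1/3 = 1
not ((q or p) implies q) = not 1 = 0
not p = not 1/3 = 0
q or q = 1/3 or 1/3 = 1/3
q or (q or q) = 1/3 or 1/3 = 1/3
not p or (q or (q or q)) = 0 or 1/3 = 1/3
not ((q or p) implies q) or (not p or (q or (q or q))) = 0 or 1/3 = 1/3
No assignment yields a value below 1/3, so this is the minimum.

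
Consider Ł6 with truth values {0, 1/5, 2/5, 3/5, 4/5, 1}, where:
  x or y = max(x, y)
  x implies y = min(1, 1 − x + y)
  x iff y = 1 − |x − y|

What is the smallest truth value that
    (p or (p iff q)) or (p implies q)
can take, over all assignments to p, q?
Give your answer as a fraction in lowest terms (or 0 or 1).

Take p = 2/5, q = 0:
p iff q = 2/5 iff 0 = 3/5
p or (p iff q) = 2/5 or 3/5 = 3/5
p implies q = 2/5 implies 0 = 3/5
(p or (p iff q)) or (p implies q) = 3/5 or 3/5 = 3/5
No assignment yields a value below 3/5, so this is the minimum.

3/5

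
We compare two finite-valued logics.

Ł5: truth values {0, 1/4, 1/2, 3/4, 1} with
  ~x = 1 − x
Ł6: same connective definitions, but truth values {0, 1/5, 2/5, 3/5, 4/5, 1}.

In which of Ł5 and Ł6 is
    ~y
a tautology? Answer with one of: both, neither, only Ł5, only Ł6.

neither

In Ł5: at y = 1/4 the value is 3/4 — not a tautology.
In Ł6: at y = 1/5 the value is 4/5 — not a tautology.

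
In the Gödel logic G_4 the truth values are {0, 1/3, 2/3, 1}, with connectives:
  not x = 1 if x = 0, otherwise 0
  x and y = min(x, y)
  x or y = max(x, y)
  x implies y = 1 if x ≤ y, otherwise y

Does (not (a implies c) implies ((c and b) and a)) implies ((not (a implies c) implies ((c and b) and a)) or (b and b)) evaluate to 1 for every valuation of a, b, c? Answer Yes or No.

Yes

At a = 2/3, b = 0, c = 2/3, for instance:
a implies c = 2/3 implies 2/3 = 1
not (a implies c) = not 1 = 0
c and b = 2/3 and 0 = 0
(c and b) and a = 0 and 2/3 = 0
not (a implies c) implies ((c and b) and a) = 0 implies 0 = 1
b and b = 0 and 0 = 0
(not (a implies c) implies ((c and b) and a)) or (b and b) = 1 or 0 = 1
(not (a implies c) implies ((c and b) and a)) implies ((not (a implies c) implies ((c and b) and a)) or (b and b)) = 1 implies 1 = 1
and checking the remaining 63 assignments likewise gives ≥ 1 in every case.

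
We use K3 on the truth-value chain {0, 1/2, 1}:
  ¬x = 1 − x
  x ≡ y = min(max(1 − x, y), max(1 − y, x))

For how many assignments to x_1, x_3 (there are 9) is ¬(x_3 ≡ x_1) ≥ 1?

2

x_1 = 0, x_3 = 0 ↦ 0  <
x_1 = 0, x_3 = 1/2 ↦ 1/2  <
x_1 = 0, x_3 = 1 ↦ 1  ≥
x_1 = 1/2, x_3 = 0 ↦ 1/2  <
x_1 = 1/2, x_3 = 1/2 ↦ 1/2  <
x_1 = 1/2, x_3 = 1 ↦ 1/2  <
x_1 = 1, x_3 = 0 ↦ 1  ≥
x_1 = 1, x_3 = 1/2 ↦ 1/2  <
x_1 = 1, x_3 = 1 ↦ 0  <
So 2 of the 9 assignments meet the threshold.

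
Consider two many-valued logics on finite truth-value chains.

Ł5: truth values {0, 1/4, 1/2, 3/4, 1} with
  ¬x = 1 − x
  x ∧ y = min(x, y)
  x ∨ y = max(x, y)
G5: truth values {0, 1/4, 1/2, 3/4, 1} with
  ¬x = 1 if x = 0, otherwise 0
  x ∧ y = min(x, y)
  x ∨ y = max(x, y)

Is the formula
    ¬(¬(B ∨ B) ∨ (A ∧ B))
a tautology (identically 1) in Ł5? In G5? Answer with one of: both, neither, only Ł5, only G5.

In Ł5: at A = 0, B = 0 the value is 0 — not a tautology.
In G5: at A = 0, B = 0 the value is 0 — not a tautology.

neither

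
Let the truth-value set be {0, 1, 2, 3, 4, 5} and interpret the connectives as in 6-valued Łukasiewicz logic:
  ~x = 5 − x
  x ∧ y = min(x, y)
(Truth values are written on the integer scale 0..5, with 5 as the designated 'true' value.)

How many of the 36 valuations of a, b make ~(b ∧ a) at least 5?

11

value 5: 11 assignments (counts)
value 4: 9 assignments
value 3: 7 assignments
value 2: 5 assignments
value 1: 3 assignments
value 0: 1 assignment
So 11 of the 36 assignments meet the threshold.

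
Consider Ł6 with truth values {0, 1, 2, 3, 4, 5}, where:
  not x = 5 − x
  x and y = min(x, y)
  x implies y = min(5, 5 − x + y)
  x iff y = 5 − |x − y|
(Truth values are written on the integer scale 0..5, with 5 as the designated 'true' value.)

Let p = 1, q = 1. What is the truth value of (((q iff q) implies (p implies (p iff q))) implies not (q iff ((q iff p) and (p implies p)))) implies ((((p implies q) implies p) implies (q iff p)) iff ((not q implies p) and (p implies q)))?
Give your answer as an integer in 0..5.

q iff q = 1 iff 1 = 5
p iff q = 1 iff 1 = 5
p implies (p iff q) = 1 implies 5 = 5
(q iff q) implies (p implies (p iff q)) = 5 implies 5 = 5
q iff p = 1 iff 1 = 5
p implies p = 1 implies 1 = 5
(q iff p) and (p implies p) = 5 and 5 = 5
q iff ((q iff p) and (p implies p)) = 1 iff 5 = 1
not (q iff ((q iff p) and (p implies p))) = not 1 = 4
((q iff q) implies (p implies (p iff q))) implies not (q iff ((q iff p) and (p implies p))) = 5 implies 4 = 4
p implies q = 1 implies 1 = 5
(p implies q) implies p = 5 implies 1 = 1
q iff p = 1 iff 1 = 5
((p implies q) implies p) implies (q iff p) = 1 implies 5 = 5
not q = not 1 = 4
not q implies p = 4 implies 1 = 2
p implies q = 1 implies 1 = 5
(not q implies p) and (p implies q) = 2 and 5 = 2
(((p implies q) implies p) implies (q iff p)) iff ((not q implies p) and (p implies q)) = 5 iff 2 = 2
(((q iff q) implies (p implies (p iff q))) implies not (q iff ((q iff p) and (p implies p)))) implies ((((p implies q) implies p) implies (q iff p)) iff ((not q implies p) and (p implies q))) = 4 implies 2 = 3

3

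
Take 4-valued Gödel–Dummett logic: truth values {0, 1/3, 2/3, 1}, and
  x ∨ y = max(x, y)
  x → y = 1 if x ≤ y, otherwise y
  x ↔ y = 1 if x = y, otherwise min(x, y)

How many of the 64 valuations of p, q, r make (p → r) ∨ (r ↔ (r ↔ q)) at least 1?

54

value 1: 54 assignments (counts)
value 2/3: 3 assignments
value 1/3: 4 assignments
value 0: 3 assignments
So 54 of the 64 assignments meet the threshold.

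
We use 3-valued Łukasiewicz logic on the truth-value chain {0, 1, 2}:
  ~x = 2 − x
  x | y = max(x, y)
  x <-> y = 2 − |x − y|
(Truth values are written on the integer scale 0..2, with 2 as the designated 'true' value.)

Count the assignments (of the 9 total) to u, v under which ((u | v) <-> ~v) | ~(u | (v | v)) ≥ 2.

4

u = 0, v = 0 ↦ 2  ≥
u = 0, v = 1 ↦ 2  ≥
u = 0, v = 2 ↦ 0  <
u = 1, v = 0 ↦ 1  <
u = 1, v = 1 ↦ 2  ≥
u = 1, v = 2 ↦ 0  <
u = 2, v = 0 ↦ 2  ≥
u = 2, v = 1 ↦ 1  <
u = 2, v = 2 ↦ 0  <
So 4 of the 9 assignments meet the threshold.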